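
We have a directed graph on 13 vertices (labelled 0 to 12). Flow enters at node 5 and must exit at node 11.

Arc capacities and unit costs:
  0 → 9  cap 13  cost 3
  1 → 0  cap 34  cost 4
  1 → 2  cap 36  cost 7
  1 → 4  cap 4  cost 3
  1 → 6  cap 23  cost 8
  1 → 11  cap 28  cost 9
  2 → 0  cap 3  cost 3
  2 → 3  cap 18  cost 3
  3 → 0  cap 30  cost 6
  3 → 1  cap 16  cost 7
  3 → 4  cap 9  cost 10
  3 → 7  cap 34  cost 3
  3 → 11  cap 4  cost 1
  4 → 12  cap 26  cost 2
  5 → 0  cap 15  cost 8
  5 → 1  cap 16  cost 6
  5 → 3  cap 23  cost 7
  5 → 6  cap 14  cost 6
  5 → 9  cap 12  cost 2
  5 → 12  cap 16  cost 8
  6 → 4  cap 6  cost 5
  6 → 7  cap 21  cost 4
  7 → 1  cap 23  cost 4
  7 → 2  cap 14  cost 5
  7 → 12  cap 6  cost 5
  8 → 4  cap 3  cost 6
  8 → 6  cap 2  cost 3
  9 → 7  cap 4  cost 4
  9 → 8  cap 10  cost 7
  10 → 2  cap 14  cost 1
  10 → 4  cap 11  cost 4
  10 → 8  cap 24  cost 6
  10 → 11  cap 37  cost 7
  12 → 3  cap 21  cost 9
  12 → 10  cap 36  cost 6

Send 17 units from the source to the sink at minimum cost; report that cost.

Minimum cost for 17 units: 227

shortest-cost path #1: 5→3→11 push 4 @ unit cost 8 (adds 32)
shortest-cost path #2: 5→1→11 push 13 @ unit cost 15 (adds 195)
total cost = 227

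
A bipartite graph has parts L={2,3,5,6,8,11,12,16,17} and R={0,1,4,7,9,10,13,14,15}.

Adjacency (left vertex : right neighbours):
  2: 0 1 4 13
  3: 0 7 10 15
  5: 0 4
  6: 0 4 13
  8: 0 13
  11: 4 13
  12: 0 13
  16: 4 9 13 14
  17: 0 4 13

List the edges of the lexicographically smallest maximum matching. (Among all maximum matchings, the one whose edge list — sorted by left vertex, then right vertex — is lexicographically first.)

Lex-smallest maximum matching: {(2,1), (3,7), (5,0), (6,4), (8,13), (16,9)}

|M| = 6 (so the lex-smallest maximum matching has 6 edges)
process left vertices in ascending order; for each, take the smallest-labelled available neighbour that still permits 6 edges overall, or leave it unmatched if none does
lex-smallest matching: {2-1, 3-7, 5-0, 6-4, 8-13, 16-9}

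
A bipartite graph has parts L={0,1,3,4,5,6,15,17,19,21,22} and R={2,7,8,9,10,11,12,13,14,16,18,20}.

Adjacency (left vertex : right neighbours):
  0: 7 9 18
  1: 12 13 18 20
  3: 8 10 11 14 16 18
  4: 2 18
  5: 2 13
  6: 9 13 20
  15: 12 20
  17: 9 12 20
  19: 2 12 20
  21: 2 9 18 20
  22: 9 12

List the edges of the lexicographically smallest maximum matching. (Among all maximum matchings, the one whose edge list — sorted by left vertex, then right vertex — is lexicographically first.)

|M| = 8 (so the lex-smallest maximum matching has 8 edges)
process left vertices in ascending order; for each, take the smallest-labelled available neighbour that still permits 8 edges overall, or leave it unmatched if none does
lex-smallest matching: {0-7, 1-12, 3-8, 4-2, 5-13, 6-9, 15-20, 21-18}

Lex-smallest maximum matching: {(0,7), (1,12), (3,8), (4,2), (5,13), (6,9), (15,20), (21,18)}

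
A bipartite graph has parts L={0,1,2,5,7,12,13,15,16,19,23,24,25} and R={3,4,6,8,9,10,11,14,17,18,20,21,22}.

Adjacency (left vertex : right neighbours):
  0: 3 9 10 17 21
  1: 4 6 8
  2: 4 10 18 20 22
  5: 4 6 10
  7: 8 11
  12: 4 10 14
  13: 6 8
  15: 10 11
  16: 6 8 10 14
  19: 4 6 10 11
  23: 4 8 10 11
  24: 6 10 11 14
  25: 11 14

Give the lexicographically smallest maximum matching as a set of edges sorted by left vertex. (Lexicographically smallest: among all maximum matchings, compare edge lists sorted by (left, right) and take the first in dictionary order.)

|M| = 8 (so the lex-smallest maximum matching has 8 edges)
process left vertices in ascending order; for each, take the smallest-labelled available neighbour that still permits 8 edges overall, or leave it unmatched if none does
lex-smallest matching: {0-3, 1-4, 2-18, 5-6, 7-8, 12-10, 15-11, 16-14}

Lex-smallest maximum matching: {(0,3), (1,4), (2,18), (5,6), (7,8), (12,10), (15,11), (16,14)}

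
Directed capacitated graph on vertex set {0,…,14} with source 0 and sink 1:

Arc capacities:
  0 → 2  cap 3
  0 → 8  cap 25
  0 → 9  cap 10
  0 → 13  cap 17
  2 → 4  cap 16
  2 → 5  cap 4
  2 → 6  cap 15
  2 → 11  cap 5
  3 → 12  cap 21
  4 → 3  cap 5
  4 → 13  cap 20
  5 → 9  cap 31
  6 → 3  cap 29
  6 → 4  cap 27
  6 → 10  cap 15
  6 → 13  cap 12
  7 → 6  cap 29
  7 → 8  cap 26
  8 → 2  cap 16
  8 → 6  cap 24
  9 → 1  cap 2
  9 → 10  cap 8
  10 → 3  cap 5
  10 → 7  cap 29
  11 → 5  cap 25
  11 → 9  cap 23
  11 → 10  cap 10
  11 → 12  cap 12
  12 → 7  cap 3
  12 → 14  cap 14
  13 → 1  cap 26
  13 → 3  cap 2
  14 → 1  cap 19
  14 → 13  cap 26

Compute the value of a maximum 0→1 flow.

augment #1: 0→9→1 bottleneck 2, total now 2
augment #2: 0→13→1 bottleneck 17, total now 19
augment #3: 0→2→4→13→1 bottleneck 3, total now 22
augment #4: 0→8→6→13→1 bottleneck 6, total now 28
augment #5: 0→8→2→11→12→14→1 bottleneck 5, total now 33
augment #6: 0→8→6→3→12→14→1 bottleneck 9, total now 42

Maximum flow value: 42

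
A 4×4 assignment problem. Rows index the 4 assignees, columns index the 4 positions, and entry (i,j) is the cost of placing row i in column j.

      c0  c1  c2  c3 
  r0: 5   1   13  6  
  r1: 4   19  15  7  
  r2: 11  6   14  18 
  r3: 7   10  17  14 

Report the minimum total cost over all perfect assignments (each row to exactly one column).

Minimum assignment cost: 29

optimal assignment: row0→col1 (cost 1), row1→col3 (cost 7), row2→col2 (cost 14), row3→col0 (cost 7)
total = 1 + 7 + 14 + 7 = 29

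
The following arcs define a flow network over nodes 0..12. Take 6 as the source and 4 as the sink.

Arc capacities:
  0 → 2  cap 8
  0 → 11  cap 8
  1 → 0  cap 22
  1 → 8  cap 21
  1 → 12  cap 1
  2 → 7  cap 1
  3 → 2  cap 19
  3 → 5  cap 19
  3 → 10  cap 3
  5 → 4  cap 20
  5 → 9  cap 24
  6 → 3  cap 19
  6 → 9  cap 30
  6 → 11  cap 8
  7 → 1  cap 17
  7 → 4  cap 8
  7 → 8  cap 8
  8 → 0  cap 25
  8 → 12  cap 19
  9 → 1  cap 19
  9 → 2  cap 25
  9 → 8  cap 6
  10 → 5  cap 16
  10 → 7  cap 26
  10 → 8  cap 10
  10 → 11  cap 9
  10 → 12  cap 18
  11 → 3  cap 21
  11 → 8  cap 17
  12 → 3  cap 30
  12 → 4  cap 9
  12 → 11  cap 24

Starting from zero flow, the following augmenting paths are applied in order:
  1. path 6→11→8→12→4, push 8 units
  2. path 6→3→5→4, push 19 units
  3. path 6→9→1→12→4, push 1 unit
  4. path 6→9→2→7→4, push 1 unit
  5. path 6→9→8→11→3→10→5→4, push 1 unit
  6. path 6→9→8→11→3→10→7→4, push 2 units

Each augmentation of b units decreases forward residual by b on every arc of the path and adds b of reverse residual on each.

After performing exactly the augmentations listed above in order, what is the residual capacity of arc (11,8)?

Residual capacity of (11,8): 12

after path 1 (6→11→8→12→4, push 8): res(11,8)=9
after path 2 (6→3→5→4, push 19): res(11,8)=9
after path 3 (6→9→1→12→4, push 1): res(11,8)=9
after path 4 (6→9→2→7→4, push 1): res(11,8)=9
after path 5 (6→9→8→11→3→10→5→4, push 1): res(11,8)=10
after path 6 (6→9→8→11→3→10→7→4, push 2): res(11,8)=12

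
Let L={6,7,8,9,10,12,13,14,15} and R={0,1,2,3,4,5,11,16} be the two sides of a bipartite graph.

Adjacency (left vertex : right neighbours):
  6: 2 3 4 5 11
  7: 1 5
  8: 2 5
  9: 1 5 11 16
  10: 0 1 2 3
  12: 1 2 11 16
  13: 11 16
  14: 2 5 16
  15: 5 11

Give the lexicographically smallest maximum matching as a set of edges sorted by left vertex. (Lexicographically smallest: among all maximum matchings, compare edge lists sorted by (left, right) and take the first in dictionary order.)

Lex-smallest maximum matching: {(6,3), (7,1), (8,2), (9,5), (10,0), (12,11), (13,16)}

|M| = 7 (so the lex-smallest maximum matching has 7 edges)
process left vertices in ascending order; for each, take the smallest-labelled available neighbour that still permits 7 edges overall, or leave it unmatched if none does
lex-smallest matching: {6-3, 7-1, 8-2, 9-5, 10-0, 12-11, 13-16}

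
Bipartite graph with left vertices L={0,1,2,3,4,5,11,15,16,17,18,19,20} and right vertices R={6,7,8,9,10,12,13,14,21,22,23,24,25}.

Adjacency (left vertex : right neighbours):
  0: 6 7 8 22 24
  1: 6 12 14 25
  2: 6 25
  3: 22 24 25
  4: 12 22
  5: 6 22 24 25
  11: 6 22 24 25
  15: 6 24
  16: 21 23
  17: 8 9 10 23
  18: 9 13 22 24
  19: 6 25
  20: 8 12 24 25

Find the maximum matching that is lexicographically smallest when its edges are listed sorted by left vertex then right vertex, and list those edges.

Lex-smallest maximum matching: {(0,7), (1,14), (2,6), (3,22), (4,12), (5,24), (11,25), (16,21), (17,9), (18,13), (20,8)}

|M| = 11 (so the lex-smallest maximum matching has 11 edges)
process left vertices in ascending order; for each, take the smallest-labelled available neighbour that still permits 11 edges overall, or leave it unmatched if none does
lex-smallest matching: {0-7, 1-14, 2-6, 3-22, 4-12, 5-24, 11-25, 16-21, 17-9, 18-13, 20-8}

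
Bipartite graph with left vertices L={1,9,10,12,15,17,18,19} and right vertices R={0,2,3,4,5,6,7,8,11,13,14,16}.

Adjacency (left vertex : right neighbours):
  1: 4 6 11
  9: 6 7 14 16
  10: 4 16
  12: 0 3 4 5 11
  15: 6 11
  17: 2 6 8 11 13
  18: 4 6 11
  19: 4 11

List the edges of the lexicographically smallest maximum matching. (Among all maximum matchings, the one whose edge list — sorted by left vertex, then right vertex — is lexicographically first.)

Lex-smallest maximum matching: {(1,4), (9,7), (10,16), (12,0), (15,6), (17,2), (18,11)}

|M| = 7 (so the lex-smallest maximum matching has 7 edges)
process left vertices in ascending order; for each, take the smallest-labelled available neighbour that still permits 7 edges overall, or leave it unmatched if none does
lex-smallest matching: {1-4, 9-7, 10-16, 12-0, 15-6, 17-2, 18-11}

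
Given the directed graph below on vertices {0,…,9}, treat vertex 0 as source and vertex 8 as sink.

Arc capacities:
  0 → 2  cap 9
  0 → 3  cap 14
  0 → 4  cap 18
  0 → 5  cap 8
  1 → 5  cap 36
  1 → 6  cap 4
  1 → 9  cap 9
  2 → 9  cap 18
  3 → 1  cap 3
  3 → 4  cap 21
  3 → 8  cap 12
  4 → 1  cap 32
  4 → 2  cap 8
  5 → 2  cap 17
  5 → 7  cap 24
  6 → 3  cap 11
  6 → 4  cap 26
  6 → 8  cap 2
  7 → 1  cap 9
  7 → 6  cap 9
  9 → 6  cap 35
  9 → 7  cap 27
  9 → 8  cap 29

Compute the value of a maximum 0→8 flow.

augment #1: 0→3→8 bottleneck 12, total now 12
augment #2: 0→2→9→8 bottleneck 9, total now 21
augment #3: 0→3→1→6→8 bottleneck 2, total now 23
augment #4: 0→4→1→9→8 bottleneck 9, total now 32
augment #5: 0→4→2→9→8 bottleneck 8, total now 40
augment #6: 0→5→2→9→8 bottleneck 1, total now 41

Maximum flow value: 41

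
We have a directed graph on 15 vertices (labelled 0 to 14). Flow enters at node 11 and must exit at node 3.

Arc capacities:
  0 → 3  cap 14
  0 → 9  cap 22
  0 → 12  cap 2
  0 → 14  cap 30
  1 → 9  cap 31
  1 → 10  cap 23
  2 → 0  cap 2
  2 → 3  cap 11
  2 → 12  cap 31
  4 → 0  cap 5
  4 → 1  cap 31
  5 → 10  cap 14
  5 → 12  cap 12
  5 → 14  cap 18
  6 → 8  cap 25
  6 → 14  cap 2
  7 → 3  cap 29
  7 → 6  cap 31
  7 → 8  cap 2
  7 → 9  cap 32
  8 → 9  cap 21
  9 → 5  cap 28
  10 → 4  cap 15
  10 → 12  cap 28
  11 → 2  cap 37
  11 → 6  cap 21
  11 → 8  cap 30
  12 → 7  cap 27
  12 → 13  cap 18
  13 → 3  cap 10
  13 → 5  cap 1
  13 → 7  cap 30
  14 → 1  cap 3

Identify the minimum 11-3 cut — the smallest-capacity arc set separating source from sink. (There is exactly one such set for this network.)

augment #1: 11→2→3 push 11
augment #2: 11→2→0→3 push 2
augment #3: 11→2→12→7→3 push 24
augment #4: 11→8→9→5→12→7→3 push 3
augment #5: 11→8→9→5→12→13→3 push 9
augment #6: 11→6→14→1→10→4→0→3 push 2
augment #7: 11→8→9→5→10→4→0→3 push 3
augment #8: 11→8→9→5→10→12→13→3 push 1
augment #9: 11→8→9→5→10→12→13→7→3 push 2
max flow = 57; residual-reachable set from 11 gives S-side
cut edges (S→T): {(2,0), (2,3), (4,0), (7,3), (13,3)} total cap 57

Min-cut arcs: {(2,0), (2,3), (4,0), (7,3), (13,3)} (total capacity 57)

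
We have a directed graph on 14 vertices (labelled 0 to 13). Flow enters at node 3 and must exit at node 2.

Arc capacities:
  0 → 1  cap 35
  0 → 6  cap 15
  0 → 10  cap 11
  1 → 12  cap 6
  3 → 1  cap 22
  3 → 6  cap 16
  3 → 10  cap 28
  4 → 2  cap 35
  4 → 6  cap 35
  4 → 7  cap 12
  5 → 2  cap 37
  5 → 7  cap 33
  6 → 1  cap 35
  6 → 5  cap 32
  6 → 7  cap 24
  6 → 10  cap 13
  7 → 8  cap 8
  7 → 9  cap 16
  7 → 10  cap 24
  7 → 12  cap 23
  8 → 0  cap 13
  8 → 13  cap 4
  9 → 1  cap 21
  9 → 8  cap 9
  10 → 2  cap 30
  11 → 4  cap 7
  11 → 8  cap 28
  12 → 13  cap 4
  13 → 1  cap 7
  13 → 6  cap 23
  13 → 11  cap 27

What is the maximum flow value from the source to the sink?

augment #1: 3→10→2 bottleneck 28, total now 28
augment #2: 3→6→5→2 bottleneck 16, total now 44
augment #3: 3→1→12→13→6→5→2 bottleneck 4, total now 48

Maximum flow value: 48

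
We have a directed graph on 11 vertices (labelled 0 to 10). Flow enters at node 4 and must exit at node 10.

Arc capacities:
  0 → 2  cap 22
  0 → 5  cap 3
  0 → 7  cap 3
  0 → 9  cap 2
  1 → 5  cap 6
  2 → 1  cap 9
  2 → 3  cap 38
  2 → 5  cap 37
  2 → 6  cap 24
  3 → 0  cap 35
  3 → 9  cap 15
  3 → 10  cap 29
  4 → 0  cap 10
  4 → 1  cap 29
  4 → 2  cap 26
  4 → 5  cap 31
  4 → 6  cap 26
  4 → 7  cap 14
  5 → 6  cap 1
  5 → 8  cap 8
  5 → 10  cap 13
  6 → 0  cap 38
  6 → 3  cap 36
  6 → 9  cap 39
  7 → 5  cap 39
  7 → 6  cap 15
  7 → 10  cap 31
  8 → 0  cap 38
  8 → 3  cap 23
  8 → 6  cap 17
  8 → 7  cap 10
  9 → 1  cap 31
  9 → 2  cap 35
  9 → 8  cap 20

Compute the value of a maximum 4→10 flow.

Maximum flow value: 69

augment #1: 4→5→10 bottleneck 13, total now 13
augment #2: 4→7→10 bottleneck 14, total now 27
augment #3: 4→0→7→10 bottleneck 3, total now 30
augment #4: 4→2→3→10 bottleneck 26, total now 56
augment #5: 4→6→3→10 bottleneck 3, total now 59
augment #6: 4→5→8→7→10 bottleneck 8, total now 67
augment #7: 4→0→9→8→7→10 bottleneck 2, total now 69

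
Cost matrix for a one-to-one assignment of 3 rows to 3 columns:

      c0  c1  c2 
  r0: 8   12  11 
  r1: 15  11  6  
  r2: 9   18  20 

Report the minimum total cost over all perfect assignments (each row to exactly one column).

Minimum assignment cost: 27

optimal assignment: row0→col1 (cost 12), row1→col2 (cost 6), row2→col0 (cost 9)
total = 12 + 6 + 9 = 27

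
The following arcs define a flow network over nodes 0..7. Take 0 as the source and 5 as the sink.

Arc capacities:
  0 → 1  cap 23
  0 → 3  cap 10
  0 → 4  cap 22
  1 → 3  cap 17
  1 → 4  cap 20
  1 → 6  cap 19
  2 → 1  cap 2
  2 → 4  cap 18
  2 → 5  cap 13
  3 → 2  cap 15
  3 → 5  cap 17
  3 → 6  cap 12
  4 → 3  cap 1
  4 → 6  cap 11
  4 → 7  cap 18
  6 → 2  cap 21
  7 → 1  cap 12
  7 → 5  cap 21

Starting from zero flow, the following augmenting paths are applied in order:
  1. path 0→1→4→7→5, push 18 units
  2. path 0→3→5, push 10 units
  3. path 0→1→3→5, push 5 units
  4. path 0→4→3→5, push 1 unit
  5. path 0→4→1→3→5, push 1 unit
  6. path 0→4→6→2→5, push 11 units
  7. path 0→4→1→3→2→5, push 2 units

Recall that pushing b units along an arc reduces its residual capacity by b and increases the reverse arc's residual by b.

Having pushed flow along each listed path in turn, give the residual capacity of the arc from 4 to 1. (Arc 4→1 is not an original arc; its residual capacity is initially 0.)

Residual capacity of (4,1): 15

after path 1 (0→1→4→7→5, push 18): res(4,1)=18
after path 2 (0→3→5, push 10): res(4,1)=18
after path 3 (0→1→3→5, push 5): res(4,1)=18
after path 4 (0→4→3→5, push 1): res(4,1)=18
after path 5 (0→4→1→3→5, push 1): res(4,1)=17
after path 6 (0→4→6→2→5, push 11): res(4,1)=17
after path 7 (0→4→1→3→2→5, push 2): res(4,1)=15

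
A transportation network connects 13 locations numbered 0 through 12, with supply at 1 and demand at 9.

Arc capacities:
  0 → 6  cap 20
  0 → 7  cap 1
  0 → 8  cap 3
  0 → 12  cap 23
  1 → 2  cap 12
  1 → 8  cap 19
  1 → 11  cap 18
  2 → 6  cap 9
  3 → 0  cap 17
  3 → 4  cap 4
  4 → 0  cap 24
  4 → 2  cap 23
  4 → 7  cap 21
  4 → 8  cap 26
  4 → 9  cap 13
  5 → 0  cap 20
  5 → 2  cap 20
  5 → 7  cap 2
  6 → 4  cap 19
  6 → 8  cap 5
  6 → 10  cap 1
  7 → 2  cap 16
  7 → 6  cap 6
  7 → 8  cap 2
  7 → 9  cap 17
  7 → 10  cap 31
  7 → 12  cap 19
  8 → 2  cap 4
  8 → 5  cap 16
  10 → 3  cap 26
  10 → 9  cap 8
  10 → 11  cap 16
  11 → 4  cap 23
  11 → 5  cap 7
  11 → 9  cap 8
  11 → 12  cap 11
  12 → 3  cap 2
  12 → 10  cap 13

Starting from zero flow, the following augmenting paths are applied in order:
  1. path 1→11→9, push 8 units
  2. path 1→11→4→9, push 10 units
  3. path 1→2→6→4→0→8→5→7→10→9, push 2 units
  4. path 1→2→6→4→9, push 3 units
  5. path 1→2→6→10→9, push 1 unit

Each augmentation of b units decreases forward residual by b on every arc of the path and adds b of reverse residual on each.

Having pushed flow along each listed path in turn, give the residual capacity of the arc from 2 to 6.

after path 1 (1→11→9, push 8): res(2,6)=9
after path 2 (1→11→4→9, push 10): res(2,6)=9
after path 3 (1→2→6→4→0→8→5→7→10→9, push 2): res(2,6)=7
after path 4 (1→2→6→4→9, push 3): res(2,6)=4
after path 5 (1→2→6→10→9, push 1): res(2,6)=3

Residual capacity of (2,6): 3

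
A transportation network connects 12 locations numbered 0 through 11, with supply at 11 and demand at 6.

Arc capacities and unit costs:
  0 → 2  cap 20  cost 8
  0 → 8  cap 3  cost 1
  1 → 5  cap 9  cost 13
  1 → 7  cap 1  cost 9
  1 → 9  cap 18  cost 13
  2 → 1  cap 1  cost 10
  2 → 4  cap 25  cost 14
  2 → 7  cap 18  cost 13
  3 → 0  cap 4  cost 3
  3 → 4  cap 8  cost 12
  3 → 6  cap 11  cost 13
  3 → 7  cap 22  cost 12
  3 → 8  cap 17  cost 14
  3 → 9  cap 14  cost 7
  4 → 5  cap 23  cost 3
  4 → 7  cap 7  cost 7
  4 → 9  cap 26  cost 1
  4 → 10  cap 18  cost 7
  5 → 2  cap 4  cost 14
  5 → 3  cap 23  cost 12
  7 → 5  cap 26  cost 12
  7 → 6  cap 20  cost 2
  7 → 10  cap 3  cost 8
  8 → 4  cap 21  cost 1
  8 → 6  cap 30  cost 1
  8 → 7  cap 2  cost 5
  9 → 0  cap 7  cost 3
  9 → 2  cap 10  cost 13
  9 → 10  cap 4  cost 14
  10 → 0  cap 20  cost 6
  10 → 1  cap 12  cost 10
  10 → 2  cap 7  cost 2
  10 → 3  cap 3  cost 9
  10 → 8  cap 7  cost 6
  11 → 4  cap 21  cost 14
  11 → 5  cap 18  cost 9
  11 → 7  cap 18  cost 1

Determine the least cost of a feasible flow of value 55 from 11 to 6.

Minimum cost for 55 units: 1292

shortest-cost path #1: 11→7→6 push 18 @ unit cost 3 (adds 54)
shortest-cost path #2: 11→4→9→0→8→6 push 3 @ unit cost 20 (adds 60)
shortest-cost path #3: 11→4→7→6 push 2 @ unit cost 23 (adds 46)
shortest-cost path #4: 11→4→10→8→6 push 7 @ unit cost 28 (adds 196)
shortest-cost path #5: 11→5→3→6 push 11 @ unit cost 34 (adds 374)
shortest-cost path #6: 11→5→3→8→6 push 7 @ unit cost 36 (adds 252)
shortest-cost path #7: 11→4→5→3→8→6 push 5 @ unit cost 44 (adds 220)
shortest-cost path #8: 11→4→10→3→8→6 push 2 @ unit cost 45 (adds 90)
total cost = 1292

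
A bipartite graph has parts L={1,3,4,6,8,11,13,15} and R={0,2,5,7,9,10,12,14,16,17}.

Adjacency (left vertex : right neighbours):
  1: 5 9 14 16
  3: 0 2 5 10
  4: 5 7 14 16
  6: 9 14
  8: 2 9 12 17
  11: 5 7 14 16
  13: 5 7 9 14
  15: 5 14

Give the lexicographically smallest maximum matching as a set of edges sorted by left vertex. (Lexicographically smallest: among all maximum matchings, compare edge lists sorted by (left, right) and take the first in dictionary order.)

Lex-smallest maximum matching: {(1,5), (3,0), (4,7), (6,9), (8,2), (11,16), (13,14)}

|M| = 7 (so the lex-smallest maximum matching has 7 edges)
process left vertices in ascending order; for each, take the smallest-labelled available neighbour that still permits 7 edges overall, or leave it unmatched if none does
lex-smallest matching: {1-5, 3-0, 4-7, 6-9, 8-2, 11-16, 13-14}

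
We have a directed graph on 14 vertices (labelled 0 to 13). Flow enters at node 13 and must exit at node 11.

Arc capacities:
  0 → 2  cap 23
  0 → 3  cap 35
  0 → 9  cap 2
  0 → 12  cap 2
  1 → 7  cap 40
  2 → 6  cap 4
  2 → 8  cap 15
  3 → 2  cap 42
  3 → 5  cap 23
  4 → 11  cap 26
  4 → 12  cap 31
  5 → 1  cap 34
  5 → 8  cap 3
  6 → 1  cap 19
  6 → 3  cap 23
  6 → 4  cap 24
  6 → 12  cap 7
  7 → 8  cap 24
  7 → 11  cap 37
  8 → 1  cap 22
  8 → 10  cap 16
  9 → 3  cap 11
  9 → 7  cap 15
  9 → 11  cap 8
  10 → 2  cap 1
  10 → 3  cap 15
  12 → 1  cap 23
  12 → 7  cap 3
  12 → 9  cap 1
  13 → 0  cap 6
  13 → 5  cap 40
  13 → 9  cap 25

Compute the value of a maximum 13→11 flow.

Maximum flow value: 49

augment #1: 13→9→11 bottleneck 8, total now 8
augment #2: 13→9→7→11 bottleneck 15, total now 23
augment #3: 13→0→12→7→11 bottleneck 2, total now 25
augment #4: 13→5→1→7→11 bottleneck 20, total now 45
augment #5: 13→0→2→6→4→11 bottleneck 4, total now 49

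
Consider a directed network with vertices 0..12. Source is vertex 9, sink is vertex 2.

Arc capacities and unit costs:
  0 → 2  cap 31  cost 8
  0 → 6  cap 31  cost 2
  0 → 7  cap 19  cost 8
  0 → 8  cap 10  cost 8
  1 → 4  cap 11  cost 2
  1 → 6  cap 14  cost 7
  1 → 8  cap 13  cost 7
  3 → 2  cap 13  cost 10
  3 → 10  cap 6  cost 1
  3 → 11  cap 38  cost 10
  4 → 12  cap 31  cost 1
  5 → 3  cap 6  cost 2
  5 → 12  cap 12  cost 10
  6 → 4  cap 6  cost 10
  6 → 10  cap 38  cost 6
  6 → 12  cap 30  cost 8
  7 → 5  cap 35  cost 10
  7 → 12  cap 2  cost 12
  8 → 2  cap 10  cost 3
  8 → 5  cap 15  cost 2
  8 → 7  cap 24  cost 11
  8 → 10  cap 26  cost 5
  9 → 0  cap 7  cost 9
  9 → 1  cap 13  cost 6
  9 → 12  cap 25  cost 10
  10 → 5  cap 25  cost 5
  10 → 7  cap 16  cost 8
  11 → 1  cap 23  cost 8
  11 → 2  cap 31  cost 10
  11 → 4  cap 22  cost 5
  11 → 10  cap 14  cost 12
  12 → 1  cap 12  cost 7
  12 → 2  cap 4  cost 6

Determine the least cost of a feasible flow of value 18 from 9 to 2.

Minimum cost for 18 units: 289

shortest-cost path #1: 9→1→4→12→2 push 4 @ unit cost 15 (adds 60)
shortest-cost path #2: 9→1→8→2 push 9 @ unit cost 16 (adds 144)
shortest-cost path #3: 9→0→2 push 5 @ unit cost 17 (adds 85)
total cost = 289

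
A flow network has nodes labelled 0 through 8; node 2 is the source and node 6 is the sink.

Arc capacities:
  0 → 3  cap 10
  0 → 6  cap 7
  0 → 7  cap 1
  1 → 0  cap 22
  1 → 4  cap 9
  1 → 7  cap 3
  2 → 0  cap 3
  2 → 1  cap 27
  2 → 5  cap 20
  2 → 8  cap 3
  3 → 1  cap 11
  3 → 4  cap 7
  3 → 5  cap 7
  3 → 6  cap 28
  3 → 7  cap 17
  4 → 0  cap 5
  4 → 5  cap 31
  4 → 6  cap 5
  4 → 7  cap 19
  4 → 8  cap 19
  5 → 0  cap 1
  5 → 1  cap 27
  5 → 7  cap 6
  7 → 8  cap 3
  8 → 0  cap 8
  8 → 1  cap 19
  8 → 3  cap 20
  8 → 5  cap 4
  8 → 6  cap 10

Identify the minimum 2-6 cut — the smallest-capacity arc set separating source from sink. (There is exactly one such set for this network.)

augment #1: 2→0→6 push 3
augment #2: 2→8→6 push 3
augment #3: 2→1→0→6 push 4
augment #4: 2→1→4→6 push 5
augment #5: 2→1→0→3→6 push 10
augment #6: 2→1→4→8→6 push 4
augment #7: 2→1→7→8→6 push 3
max flow = 32; residual-reachable set from 2 gives S-side
cut edges (S→T): {(0,3), (0,6), (1,4), (2,8), (7,8)} total cap 32

Min-cut arcs: {(0,3), (0,6), (1,4), (2,8), (7,8)} (total capacity 32)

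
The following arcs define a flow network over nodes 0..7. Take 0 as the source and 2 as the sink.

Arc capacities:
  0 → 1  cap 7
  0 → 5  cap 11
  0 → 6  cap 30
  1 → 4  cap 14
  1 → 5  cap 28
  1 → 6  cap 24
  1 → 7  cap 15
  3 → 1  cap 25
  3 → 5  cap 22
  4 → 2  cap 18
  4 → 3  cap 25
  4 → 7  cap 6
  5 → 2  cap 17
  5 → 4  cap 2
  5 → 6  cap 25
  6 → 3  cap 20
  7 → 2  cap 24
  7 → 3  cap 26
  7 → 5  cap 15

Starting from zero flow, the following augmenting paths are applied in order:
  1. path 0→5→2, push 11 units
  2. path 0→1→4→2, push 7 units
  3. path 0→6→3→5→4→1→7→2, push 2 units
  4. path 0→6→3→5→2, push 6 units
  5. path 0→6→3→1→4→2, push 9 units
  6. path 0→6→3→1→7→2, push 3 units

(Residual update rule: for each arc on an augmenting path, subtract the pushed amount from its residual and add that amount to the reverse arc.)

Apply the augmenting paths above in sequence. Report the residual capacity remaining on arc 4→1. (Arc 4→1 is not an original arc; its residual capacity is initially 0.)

after path 1 (0→5→2, push 11): res(4,1)=0
after path 2 (0→1→4→2, push 7): res(4,1)=7
after path 3 (0→6→3→5→4→1→7→2, push 2): res(4,1)=5
after path 4 (0→6→3→5→2, push 6): res(4,1)=5
after path 5 (0→6→3→1→4→2, push 9): res(4,1)=14
after path 6 (0→6→3→1→7→2, push 3): res(4,1)=14

Residual capacity of (4,1): 14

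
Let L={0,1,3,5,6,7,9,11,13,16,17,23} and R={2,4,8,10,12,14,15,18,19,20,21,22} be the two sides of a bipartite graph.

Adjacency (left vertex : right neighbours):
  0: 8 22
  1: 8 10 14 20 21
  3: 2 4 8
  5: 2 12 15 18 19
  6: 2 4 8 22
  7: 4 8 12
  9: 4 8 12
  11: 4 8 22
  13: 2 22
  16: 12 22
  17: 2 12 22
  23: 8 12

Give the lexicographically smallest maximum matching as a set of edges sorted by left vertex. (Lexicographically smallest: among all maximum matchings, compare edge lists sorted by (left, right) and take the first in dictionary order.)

|M| = 7 (so the lex-smallest maximum matching has 7 edges)
process left vertices in ascending order; for each, take the smallest-labelled available neighbour that still permits 7 edges overall, or leave it unmatched if none does
lex-smallest matching: {0-8, 1-10, 3-2, 5-15, 6-4, 7-12, 11-22}

Lex-smallest maximum matching: {(0,8), (1,10), (3,2), (5,15), (6,4), (7,12), (11,22)}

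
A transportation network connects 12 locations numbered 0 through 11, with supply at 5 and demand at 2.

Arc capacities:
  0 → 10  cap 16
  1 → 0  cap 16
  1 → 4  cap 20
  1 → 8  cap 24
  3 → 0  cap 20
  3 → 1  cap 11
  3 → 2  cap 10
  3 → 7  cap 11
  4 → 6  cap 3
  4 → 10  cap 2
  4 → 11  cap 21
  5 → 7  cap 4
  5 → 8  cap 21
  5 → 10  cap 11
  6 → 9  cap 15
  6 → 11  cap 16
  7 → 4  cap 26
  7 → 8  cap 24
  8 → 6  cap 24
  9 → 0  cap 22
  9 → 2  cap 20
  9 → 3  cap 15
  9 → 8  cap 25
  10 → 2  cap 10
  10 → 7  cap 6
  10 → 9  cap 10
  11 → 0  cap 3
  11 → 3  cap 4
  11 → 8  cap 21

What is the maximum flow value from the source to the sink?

augment #1: 5→10→2 bottleneck 10, total now 10
augment #2: 5→10→9→2 bottleneck 1, total now 11
augment #3: 5→8→6→9→2 bottleneck 15, total now 26
augment #4: 5→7→4→10→9→2 bottleneck 2, total now 28
augment #5: 5→7→4→11→3→2 bottleneck 2, total now 30
augment #6: 5→8→6→11→3→2 bottleneck 2, total now 32
augment #7: 5→8→6→11→0→10→9→2 bottleneck 2, total now 34
augment #8: 5→8→6→11→0→10→9→3→2 bottleneck 1, total now 35

Maximum flow value: 35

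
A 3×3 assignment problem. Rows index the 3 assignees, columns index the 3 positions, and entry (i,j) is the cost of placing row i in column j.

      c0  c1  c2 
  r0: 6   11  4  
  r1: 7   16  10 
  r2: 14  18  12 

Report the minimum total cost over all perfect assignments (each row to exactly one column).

optimal assignment: row0→col2 (cost 4), row1→col0 (cost 7), row2→col1 (cost 18)
total = 4 + 7 + 18 = 29

Minimum assignment cost: 29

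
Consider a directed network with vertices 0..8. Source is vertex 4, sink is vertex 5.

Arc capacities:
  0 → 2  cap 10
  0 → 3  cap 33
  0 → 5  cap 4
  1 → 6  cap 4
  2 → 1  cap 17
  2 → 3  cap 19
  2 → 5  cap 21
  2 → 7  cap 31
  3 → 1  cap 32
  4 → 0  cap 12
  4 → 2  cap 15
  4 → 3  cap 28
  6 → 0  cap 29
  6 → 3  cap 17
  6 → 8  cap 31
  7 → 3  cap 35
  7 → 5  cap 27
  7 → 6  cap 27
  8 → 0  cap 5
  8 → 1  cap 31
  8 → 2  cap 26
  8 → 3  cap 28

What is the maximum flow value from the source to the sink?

Maximum flow value: 31

augment #1: 4→0→5 bottleneck 4, total now 4
augment #2: 4→2→5 bottleneck 15, total now 19
augment #3: 4→0→2→5 bottleneck 6, total now 25
augment #4: 4→0→2→7→5 bottleneck 2, total now 27
augment #5: 4→3→1→6→0→2→7→5 bottleneck 2, total now 29
augment #6: 4→3→1→6→8→2→7→5 bottleneck 2, total now 31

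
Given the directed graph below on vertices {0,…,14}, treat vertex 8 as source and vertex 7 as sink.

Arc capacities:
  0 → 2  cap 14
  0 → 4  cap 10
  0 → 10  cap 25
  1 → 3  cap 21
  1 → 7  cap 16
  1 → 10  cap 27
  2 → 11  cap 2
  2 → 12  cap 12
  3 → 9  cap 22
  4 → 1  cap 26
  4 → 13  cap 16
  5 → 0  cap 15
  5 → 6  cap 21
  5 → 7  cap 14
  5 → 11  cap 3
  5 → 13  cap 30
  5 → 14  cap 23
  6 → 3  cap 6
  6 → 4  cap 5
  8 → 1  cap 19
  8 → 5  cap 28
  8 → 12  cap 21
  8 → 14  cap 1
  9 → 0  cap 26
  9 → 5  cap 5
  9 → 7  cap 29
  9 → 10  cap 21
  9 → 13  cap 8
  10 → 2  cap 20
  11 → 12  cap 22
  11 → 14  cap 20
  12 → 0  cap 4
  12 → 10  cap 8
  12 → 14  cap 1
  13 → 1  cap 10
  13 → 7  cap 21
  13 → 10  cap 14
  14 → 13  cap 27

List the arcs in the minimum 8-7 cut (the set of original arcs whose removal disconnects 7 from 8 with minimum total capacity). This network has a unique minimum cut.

Min-cut arcs: {(2,11), (8,1), (8,5), (8,14), (12,0), (12,14)} (total capacity 55)

augment #1: 8→1→7 push 16
augment #2: 8→5→7 push 14
augment #3: 8→5→13→7 push 14
augment #4: 8→14→13→7 push 1
augment #5: 8→1→3→9→7 push 3
augment #6: 8→12→14→13→7 push 1
augment #7: 8→12→0→4→13→7 push 4
augment #8: 8→12→10→2→11→14→13→7 push 1
augment #9: 8→12→10→2→11→14→13→1→3→9→7 push 1
max flow = 55; residual-reachable set from 8 gives S-side
cut edges (S→T): {(2,11), (8,1), (8,5), (8,14), (12,0), (12,14)} total cap 55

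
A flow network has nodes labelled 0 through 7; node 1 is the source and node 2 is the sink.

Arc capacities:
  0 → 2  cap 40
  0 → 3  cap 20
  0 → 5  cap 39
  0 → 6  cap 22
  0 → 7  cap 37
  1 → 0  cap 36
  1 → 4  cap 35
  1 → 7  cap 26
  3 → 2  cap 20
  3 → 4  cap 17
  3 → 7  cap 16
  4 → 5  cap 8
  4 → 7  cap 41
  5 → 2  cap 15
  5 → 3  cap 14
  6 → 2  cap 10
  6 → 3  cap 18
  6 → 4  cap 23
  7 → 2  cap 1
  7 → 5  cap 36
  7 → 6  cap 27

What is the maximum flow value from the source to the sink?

Maximum flow value: 82

augment #1: 1→0→2 bottleneck 36, total now 36
augment #2: 1→7→2 bottleneck 1, total now 37
augment #3: 1→4→5→2 bottleneck 8, total now 45
augment #4: 1→7→5→2 bottleneck 7, total now 52
augment #5: 1→7→6→2 bottleneck 10, total now 62
augment #6: 1→7→5→3→2 bottleneck 8, total now 70
augment #7: 1→4→7→5→3→2 bottleneck 6, total now 76
augment #8: 1→4→7→6→3→2 bottleneck 6, total now 82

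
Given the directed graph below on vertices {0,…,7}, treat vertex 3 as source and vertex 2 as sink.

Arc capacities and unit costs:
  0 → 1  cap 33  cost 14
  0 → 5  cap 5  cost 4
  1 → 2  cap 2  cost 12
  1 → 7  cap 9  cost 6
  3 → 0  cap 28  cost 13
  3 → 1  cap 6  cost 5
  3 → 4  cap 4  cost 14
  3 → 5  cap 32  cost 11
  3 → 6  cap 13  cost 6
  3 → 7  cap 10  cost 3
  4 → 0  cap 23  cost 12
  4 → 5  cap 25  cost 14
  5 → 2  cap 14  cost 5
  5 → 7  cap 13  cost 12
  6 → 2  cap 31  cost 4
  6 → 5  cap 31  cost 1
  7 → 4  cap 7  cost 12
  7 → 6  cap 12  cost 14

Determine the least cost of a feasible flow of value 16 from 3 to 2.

Minimum cost for 16 units: 178

shortest-cost path #1: 3→6→2 push 13 @ unit cost 10 (adds 130)
shortest-cost path #2: 3→5→2 push 3 @ unit cost 16 (adds 48)
total cost = 178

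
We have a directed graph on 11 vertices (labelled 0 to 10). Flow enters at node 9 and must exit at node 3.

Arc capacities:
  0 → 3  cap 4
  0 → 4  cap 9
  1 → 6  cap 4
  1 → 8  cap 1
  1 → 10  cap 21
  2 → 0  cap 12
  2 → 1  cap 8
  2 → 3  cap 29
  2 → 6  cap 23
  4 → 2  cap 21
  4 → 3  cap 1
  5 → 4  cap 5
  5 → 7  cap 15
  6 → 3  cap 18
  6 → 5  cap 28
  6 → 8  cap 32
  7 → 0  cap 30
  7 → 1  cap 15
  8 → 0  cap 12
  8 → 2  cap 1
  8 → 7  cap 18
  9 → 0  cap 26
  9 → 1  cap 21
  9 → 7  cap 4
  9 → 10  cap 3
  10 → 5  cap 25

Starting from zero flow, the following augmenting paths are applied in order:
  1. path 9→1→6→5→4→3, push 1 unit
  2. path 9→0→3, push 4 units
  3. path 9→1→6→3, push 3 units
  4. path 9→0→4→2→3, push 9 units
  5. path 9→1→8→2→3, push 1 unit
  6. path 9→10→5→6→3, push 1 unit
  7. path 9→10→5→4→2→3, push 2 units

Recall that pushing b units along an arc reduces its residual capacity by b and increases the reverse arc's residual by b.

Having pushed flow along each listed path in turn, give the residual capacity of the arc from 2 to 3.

Residual capacity of (2,3): 17

after path 1 (9→1→6→5→4→3, push 1): res(2,3)=29
after path 2 (9→0→3, push 4): res(2,3)=29
after path 3 (9→1→6→3, push 3): res(2,3)=29
after path 4 (9→0→4→2→3, push 9): res(2,3)=20
after path 5 (9→1→8→2→3, push 1): res(2,3)=19
after path 6 (9→10→5→6→3, push 1): res(2,3)=19
after path 7 (9→10→5→4→2→3, push 2): res(2,3)=17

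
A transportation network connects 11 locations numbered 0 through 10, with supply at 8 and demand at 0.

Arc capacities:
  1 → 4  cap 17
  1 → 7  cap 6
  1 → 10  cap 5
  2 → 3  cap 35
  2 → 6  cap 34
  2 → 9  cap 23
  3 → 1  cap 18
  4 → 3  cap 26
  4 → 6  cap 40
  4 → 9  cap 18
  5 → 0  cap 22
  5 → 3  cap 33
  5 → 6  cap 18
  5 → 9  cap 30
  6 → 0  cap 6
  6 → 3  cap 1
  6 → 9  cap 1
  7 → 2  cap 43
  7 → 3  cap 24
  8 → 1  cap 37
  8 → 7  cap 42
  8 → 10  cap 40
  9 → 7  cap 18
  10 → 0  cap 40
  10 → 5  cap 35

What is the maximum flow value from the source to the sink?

Maximum flow value: 51

augment #1: 8→10→0 bottleneck 40, total now 40
augment #2: 8→1→4→6→0 bottleneck 6, total now 46
augment #3: 8→1→10→5→0 bottleneck 5, total now 51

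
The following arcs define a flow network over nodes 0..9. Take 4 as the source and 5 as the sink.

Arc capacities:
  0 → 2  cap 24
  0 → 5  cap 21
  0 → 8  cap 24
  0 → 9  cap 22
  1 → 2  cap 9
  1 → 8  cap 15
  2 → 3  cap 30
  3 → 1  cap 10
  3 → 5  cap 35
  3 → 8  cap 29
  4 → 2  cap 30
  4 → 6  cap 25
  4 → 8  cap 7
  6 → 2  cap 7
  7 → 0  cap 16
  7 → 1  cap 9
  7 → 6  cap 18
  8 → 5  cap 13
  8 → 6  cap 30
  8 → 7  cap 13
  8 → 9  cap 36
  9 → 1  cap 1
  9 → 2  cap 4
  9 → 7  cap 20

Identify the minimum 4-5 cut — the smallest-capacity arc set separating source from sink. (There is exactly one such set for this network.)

Min-cut arcs: {(2,3), (4,8)} (total capacity 37)

augment #1: 4→8→5 push 7
augment #2: 4→2→3→5 push 30
max flow = 37; residual-reachable set from 4 gives S-side
cut edges (S→T): {(2,3), (4,8)} total cap 37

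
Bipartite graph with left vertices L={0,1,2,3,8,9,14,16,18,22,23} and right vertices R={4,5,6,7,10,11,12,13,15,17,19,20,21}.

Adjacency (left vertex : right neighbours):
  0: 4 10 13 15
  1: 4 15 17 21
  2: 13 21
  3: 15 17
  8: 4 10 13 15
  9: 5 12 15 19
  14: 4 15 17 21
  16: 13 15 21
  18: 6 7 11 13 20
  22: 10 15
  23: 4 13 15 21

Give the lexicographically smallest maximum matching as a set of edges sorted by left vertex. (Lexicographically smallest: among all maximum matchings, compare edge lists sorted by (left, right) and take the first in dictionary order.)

|M| = 8 (so the lex-smallest maximum matching has 8 edges)
process left vertices in ascending order; for each, take the smallest-labelled available neighbour that still permits 8 edges overall, or leave it unmatched if none does
lex-smallest matching: {0-4, 1-15, 2-13, 3-17, 8-10, 9-5, 14-21, 18-6}

Lex-smallest maximum matching: {(0,4), (1,15), (2,13), (3,17), (8,10), (9,5), (14,21), (18,6)}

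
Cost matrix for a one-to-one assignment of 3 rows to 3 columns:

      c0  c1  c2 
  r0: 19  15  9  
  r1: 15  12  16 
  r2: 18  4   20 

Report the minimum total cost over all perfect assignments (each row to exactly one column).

optimal assignment: row0→col2 (cost 9), row1→col0 (cost 15), row2→col1 (cost 4)
total = 9 + 15 + 4 = 28

Minimum assignment cost: 28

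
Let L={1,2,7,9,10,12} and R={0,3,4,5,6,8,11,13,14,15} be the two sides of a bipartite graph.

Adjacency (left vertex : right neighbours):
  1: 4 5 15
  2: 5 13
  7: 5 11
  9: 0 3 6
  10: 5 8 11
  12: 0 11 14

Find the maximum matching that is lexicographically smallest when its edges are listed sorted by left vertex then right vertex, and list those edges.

|M| = 6 (so the lex-smallest maximum matching has 6 edges)
process left vertices in ascending order; for each, take the smallest-labelled available neighbour that still permits 6 edges overall, or leave it unmatched if none does
lex-smallest matching: {1-4, 2-5, 7-11, 9-0, 10-8, 12-14}

Lex-smallest maximum matching: {(1,4), (2,5), (7,11), (9,0), (10,8), (12,14)}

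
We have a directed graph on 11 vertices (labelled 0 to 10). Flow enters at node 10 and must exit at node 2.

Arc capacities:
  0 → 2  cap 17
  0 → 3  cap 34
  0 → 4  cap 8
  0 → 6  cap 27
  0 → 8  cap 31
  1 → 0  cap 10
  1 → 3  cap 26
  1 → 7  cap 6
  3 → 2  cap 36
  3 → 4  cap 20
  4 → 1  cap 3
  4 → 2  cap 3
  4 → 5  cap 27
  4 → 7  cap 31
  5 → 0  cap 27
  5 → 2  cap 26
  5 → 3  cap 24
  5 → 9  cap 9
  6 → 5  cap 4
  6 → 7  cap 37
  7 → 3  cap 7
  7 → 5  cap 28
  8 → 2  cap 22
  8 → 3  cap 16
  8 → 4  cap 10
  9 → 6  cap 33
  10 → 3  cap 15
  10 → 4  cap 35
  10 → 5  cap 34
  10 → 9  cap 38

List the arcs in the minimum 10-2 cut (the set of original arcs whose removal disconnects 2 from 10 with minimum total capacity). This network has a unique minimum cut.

augment #1: 10→3→2 push 15
augment #2: 10→4→2 push 3
augment #3: 10→5→2 push 26
augment #4: 10→5→0→2 push 8
augment #5: 10→4→1→0→2 push 3
augment #6: 10→4→5→0→2 push 6
augment #7: 10→4→5→3→2 push 21
augment #8: 10→4→7→5→0→8→2 push 2
augment #9: 10→9→6→5→0→8→2 push 4
augment #10: 10→9→6→7→5→0→8→2 push 7
max flow = 95; residual-reachable set from 10 gives S-side
cut edges (S→T): {(3,2), (4,1), (4,2), (5,0), (5,2)} total cap 95

Min-cut arcs: {(3,2), (4,1), (4,2), (5,0), (5,2)} (total capacity 95)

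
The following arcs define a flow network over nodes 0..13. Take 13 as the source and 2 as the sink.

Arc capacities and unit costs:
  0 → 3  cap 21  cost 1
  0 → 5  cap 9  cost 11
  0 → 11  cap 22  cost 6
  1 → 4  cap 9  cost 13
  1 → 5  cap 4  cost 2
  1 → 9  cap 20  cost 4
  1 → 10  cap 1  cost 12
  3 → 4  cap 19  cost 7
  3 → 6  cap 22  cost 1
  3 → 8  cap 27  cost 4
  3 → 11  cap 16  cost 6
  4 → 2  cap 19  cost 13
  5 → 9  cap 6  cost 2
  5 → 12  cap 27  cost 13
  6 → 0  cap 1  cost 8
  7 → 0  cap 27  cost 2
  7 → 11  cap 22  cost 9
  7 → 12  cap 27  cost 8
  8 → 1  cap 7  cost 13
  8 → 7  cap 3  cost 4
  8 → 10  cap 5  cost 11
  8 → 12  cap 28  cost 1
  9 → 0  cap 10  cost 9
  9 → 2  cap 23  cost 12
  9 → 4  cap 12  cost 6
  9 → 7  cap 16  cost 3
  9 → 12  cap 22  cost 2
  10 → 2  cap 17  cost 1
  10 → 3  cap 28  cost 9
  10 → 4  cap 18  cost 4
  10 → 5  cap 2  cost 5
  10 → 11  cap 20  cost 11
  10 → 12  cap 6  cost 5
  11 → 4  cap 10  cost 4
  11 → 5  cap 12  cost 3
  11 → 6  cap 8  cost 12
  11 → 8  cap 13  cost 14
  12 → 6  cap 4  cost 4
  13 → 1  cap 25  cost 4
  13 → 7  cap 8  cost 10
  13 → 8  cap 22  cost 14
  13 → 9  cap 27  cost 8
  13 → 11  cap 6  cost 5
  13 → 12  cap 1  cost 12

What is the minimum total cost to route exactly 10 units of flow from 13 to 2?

shortest-cost path #1: 13→1→10→2 push 1 @ unit cost 17 (adds 17)
shortest-cost path #2: 13→9→2 push 9 @ unit cost 20 (adds 180)
total cost = 197

Minimum cost for 10 units: 197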